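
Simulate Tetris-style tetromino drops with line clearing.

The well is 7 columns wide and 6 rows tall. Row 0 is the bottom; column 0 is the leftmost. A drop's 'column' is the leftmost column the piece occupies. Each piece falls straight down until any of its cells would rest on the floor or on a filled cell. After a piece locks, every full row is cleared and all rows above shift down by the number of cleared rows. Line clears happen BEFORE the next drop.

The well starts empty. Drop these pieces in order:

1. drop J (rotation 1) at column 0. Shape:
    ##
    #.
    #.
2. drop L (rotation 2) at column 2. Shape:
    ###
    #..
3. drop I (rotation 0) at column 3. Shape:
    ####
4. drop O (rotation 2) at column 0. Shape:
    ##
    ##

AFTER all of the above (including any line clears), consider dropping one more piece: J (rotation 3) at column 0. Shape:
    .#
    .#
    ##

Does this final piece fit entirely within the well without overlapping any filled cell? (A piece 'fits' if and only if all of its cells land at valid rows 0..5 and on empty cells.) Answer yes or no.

Answer: no

Derivation:
Drop 1: J rot1 at col 0 lands with bottom-row=0; cleared 0 line(s) (total 0); column heights now [3 3 0 0 0 0 0], max=3
Drop 2: L rot2 at col 2 lands with bottom-row=0; cleared 0 line(s) (total 0); column heights now [3 3 2 2 2 0 0], max=3
Drop 3: I rot0 at col 3 lands with bottom-row=2; cleared 0 line(s) (total 0); column heights now [3 3 2 3 3 3 3], max=3
Drop 4: O rot2 at col 0 lands with bottom-row=3; cleared 0 line(s) (total 0); column heights now [5 5 2 3 3 3 3], max=5
Test piece J rot3 at col 0 (width 2): heights before test = [5 5 2 3 3 3 3]; fits = False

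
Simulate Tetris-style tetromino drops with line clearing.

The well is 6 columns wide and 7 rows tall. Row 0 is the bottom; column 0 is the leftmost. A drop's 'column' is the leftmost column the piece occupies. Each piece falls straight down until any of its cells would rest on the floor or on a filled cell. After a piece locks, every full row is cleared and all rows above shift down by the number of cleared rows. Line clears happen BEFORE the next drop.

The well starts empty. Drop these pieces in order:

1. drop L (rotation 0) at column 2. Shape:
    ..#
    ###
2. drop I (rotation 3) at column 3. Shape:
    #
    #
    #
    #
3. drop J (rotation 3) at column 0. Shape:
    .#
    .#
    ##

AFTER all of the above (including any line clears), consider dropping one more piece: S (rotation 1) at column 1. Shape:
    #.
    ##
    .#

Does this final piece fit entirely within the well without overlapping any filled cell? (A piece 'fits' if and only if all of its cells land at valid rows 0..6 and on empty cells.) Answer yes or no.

Answer: yes

Derivation:
Drop 1: L rot0 at col 2 lands with bottom-row=0; cleared 0 line(s) (total 0); column heights now [0 0 1 1 2 0], max=2
Drop 2: I rot3 at col 3 lands with bottom-row=1; cleared 0 line(s) (total 0); column heights now [0 0 1 5 2 0], max=5
Drop 3: J rot3 at col 0 lands with bottom-row=0; cleared 0 line(s) (total 0); column heights now [1 3 1 5 2 0], max=5
Test piece S rot1 at col 1 (width 2): heights before test = [1 3 1 5 2 0]; fits = True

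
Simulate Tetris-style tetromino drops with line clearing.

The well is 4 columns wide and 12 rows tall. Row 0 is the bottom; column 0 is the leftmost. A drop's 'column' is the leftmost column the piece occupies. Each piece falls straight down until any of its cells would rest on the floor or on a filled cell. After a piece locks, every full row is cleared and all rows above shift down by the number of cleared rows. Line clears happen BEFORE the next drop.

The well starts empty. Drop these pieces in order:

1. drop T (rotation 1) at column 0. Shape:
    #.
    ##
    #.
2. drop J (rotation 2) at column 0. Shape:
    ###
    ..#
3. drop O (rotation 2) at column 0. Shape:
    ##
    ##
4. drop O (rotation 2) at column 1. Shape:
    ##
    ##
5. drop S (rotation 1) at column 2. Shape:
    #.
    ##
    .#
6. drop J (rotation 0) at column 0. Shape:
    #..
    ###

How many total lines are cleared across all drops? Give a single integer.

Drop 1: T rot1 at col 0 lands with bottom-row=0; cleared 0 line(s) (total 0); column heights now [3 2 0 0], max=3
Drop 2: J rot2 at col 0 lands with bottom-row=2; cleared 0 line(s) (total 0); column heights now [4 4 4 0], max=4
Drop 3: O rot2 at col 0 lands with bottom-row=4; cleared 0 line(s) (total 0); column heights now [6 6 4 0], max=6
Drop 4: O rot2 at col 1 lands with bottom-row=6; cleared 0 line(s) (total 0); column heights now [6 8 8 0], max=8
Drop 5: S rot1 at col 2 lands with bottom-row=7; cleared 0 line(s) (total 0); column heights now [6 8 10 9], max=10
Drop 6: J rot0 at col 0 lands with bottom-row=10; cleared 0 line(s) (total 0); column heights now [12 11 11 9], max=12

Answer: 0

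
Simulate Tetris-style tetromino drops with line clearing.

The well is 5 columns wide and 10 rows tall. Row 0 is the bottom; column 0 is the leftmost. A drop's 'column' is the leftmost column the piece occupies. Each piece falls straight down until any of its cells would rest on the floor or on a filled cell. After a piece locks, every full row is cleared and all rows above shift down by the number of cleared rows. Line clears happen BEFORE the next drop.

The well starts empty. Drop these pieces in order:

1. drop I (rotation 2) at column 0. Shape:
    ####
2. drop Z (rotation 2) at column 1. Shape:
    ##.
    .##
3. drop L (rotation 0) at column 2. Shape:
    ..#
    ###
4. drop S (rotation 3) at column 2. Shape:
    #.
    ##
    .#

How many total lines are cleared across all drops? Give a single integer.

Drop 1: I rot2 at col 0 lands with bottom-row=0; cleared 0 line(s) (total 0); column heights now [1 1 1 1 0], max=1
Drop 2: Z rot2 at col 1 lands with bottom-row=1; cleared 0 line(s) (total 0); column heights now [1 3 3 2 0], max=3
Drop 3: L rot0 at col 2 lands with bottom-row=3; cleared 0 line(s) (total 0); column heights now [1 3 4 4 5], max=5
Drop 4: S rot3 at col 2 lands with bottom-row=4; cleared 0 line(s) (total 0); column heights now [1 3 7 6 5], max=7

Answer: 0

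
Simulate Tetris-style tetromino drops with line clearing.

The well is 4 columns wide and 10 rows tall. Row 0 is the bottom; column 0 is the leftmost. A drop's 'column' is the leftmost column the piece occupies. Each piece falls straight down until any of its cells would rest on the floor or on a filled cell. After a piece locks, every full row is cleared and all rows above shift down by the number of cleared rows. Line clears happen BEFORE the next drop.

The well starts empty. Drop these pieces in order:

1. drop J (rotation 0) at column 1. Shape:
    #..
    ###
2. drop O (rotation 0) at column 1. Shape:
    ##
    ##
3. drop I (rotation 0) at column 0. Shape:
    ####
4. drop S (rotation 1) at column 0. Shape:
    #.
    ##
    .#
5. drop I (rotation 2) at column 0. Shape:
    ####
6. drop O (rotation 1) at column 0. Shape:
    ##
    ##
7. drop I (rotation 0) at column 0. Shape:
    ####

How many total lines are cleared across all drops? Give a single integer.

Answer: 3

Derivation:
Drop 1: J rot0 at col 1 lands with bottom-row=0; cleared 0 line(s) (total 0); column heights now [0 2 1 1], max=2
Drop 2: O rot0 at col 1 lands with bottom-row=2; cleared 0 line(s) (total 0); column heights now [0 4 4 1], max=4
Drop 3: I rot0 at col 0 lands with bottom-row=4; cleared 1 line(s) (total 1); column heights now [0 4 4 1], max=4
Drop 4: S rot1 at col 0 lands with bottom-row=4; cleared 0 line(s) (total 1); column heights now [7 6 4 1], max=7
Drop 5: I rot2 at col 0 lands with bottom-row=7; cleared 1 line(s) (total 2); column heights now [7 6 4 1], max=7
Drop 6: O rot1 at col 0 lands with bottom-row=7; cleared 0 line(s) (total 2); column heights now [9 9 4 1], max=9
Drop 7: I rot0 at col 0 lands with bottom-row=9; cleared 1 line(s) (total 3); column heights now [9 9 4 1], max=9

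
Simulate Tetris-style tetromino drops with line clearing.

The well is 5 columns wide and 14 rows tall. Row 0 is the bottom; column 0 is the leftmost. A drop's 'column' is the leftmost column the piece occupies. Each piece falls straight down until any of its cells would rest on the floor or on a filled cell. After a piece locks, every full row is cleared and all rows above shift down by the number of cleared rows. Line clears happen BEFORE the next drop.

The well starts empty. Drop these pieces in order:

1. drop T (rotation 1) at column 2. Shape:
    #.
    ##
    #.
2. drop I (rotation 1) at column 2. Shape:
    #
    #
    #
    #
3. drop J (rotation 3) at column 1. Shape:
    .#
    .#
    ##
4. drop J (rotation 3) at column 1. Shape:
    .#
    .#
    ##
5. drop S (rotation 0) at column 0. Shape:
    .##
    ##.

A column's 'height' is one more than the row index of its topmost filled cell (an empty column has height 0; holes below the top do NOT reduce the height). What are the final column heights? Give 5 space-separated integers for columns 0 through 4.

Drop 1: T rot1 at col 2 lands with bottom-row=0; cleared 0 line(s) (total 0); column heights now [0 0 3 2 0], max=3
Drop 2: I rot1 at col 2 lands with bottom-row=3; cleared 0 line(s) (total 0); column heights now [0 0 7 2 0], max=7
Drop 3: J rot3 at col 1 lands with bottom-row=7; cleared 0 line(s) (total 0); column heights now [0 8 10 2 0], max=10
Drop 4: J rot3 at col 1 lands with bottom-row=10; cleared 0 line(s) (total 0); column heights now [0 11 13 2 0], max=13
Drop 5: S rot0 at col 0 lands with bottom-row=12; cleared 0 line(s) (total 0); column heights now [13 14 14 2 0], max=14

Answer: 13 14 14 2 0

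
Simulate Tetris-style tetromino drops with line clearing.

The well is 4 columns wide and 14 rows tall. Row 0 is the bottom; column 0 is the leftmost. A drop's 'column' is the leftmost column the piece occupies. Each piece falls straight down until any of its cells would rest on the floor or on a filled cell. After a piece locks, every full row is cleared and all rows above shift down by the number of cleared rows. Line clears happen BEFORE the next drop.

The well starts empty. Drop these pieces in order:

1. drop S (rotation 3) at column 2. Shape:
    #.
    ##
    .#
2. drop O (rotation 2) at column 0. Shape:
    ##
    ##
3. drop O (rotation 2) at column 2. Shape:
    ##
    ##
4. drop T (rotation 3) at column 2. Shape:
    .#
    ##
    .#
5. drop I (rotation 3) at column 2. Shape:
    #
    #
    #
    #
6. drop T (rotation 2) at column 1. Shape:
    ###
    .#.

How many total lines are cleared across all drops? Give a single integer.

Drop 1: S rot3 at col 2 lands with bottom-row=0; cleared 0 line(s) (total 0); column heights now [0 0 3 2], max=3
Drop 2: O rot2 at col 0 lands with bottom-row=0; cleared 1 line(s) (total 1); column heights now [1 1 2 1], max=2
Drop 3: O rot2 at col 2 lands with bottom-row=2; cleared 0 line(s) (total 1); column heights now [1 1 4 4], max=4
Drop 4: T rot3 at col 2 lands with bottom-row=4; cleared 0 line(s) (total 1); column heights now [1 1 6 7], max=7
Drop 5: I rot3 at col 2 lands with bottom-row=6; cleared 0 line(s) (total 1); column heights now [1 1 10 7], max=10
Drop 6: T rot2 at col 1 lands with bottom-row=10; cleared 0 line(s) (total 1); column heights now [1 12 12 12], max=12

Answer: 1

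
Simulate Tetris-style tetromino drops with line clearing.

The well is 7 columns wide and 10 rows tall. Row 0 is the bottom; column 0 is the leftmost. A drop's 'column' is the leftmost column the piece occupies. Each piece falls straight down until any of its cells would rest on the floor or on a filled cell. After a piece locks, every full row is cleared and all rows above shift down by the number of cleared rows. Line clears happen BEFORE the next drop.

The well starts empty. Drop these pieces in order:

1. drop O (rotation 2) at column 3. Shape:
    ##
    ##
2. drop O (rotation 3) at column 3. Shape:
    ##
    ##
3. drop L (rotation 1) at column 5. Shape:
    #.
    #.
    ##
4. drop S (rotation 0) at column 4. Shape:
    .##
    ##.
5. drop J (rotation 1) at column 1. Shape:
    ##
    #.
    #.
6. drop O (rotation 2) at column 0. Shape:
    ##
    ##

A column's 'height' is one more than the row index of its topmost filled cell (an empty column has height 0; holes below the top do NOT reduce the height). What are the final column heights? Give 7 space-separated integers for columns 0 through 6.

Answer: 5 5 3 4 5 6 6

Derivation:
Drop 1: O rot2 at col 3 lands with bottom-row=0; cleared 0 line(s) (total 0); column heights now [0 0 0 2 2 0 0], max=2
Drop 2: O rot3 at col 3 lands with bottom-row=2; cleared 0 line(s) (total 0); column heights now [0 0 0 4 4 0 0], max=4
Drop 3: L rot1 at col 5 lands with bottom-row=0; cleared 0 line(s) (total 0); column heights now [0 0 0 4 4 3 1], max=4
Drop 4: S rot0 at col 4 lands with bottom-row=4; cleared 0 line(s) (total 0); column heights now [0 0 0 4 5 6 6], max=6
Drop 5: J rot1 at col 1 lands with bottom-row=0; cleared 0 line(s) (total 0); column heights now [0 3 3 4 5 6 6], max=6
Drop 6: O rot2 at col 0 lands with bottom-row=3; cleared 0 line(s) (total 0); column heights now [5 5 3 4 5 6 6], max=6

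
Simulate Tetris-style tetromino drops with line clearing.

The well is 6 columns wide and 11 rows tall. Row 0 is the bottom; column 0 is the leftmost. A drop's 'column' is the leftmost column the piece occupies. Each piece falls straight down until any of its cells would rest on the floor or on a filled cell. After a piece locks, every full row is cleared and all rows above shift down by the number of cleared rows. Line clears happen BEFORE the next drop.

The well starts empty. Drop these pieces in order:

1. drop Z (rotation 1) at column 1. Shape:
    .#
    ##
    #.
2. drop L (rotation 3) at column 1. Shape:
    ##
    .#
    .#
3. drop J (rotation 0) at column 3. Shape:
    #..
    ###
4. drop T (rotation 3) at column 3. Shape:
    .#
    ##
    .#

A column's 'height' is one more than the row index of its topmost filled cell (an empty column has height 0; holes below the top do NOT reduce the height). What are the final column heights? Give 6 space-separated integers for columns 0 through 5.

Answer: 0 6 6 3 4 1

Derivation:
Drop 1: Z rot1 at col 1 lands with bottom-row=0; cleared 0 line(s) (total 0); column heights now [0 2 3 0 0 0], max=3
Drop 2: L rot3 at col 1 lands with bottom-row=3; cleared 0 line(s) (total 0); column heights now [0 6 6 0 0 0], max=6
Drop 3: J rot0 at col 3 lands with bottom-row=0; cleared 0 line(s) (total 0); column heights now [0 6 6 2 1 1], max=6
Drop 4: T rot3 at col 3 lands with bottom-row=1; cleared 0 line(s) (total 0); column heights now [0 6 6 3 4 1], max=6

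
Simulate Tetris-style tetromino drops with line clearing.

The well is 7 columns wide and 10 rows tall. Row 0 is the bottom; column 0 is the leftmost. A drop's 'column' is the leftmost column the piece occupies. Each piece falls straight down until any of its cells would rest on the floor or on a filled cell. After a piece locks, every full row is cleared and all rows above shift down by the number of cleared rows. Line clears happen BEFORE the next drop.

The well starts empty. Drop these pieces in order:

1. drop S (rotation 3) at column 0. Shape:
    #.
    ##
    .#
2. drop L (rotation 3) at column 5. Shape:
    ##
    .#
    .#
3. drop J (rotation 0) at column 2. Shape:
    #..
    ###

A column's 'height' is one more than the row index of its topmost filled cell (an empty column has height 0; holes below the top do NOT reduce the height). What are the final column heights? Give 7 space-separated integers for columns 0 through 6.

Drop 1: S rot3 at col 0 lands with bottom-row=0; cleared 0 line(s) (total 0); column heights now [3 2 0 0 0 0 0], max=3
Drop 2: L rot3 at col 5 lands with bottom-row=0; cleared 0 line(s) (total 0); column heights now [3 2 0 0 0 3 3], max=3
Drop 3: J rot0 at col 2 lands with bottom-row=0; cleared 0 line(s) (total 0); column heights now [3 2 2 1 1 3 3], max=3

Answer: 3 2 2 1 1 3 3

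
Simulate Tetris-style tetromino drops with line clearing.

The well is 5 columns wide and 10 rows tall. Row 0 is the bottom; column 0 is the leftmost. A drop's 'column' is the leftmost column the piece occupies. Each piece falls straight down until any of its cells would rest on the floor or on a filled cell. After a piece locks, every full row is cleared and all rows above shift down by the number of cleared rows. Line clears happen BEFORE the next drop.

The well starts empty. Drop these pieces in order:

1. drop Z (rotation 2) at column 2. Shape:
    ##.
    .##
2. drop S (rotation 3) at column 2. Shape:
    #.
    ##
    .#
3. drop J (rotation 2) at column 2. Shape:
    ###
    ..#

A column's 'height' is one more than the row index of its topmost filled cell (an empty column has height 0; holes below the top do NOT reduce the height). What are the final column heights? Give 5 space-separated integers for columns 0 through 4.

Answer: 0 0 6 6 6

Derivation:
Drop 1: Z rot2 at col 2 lands with bottom-row=0; cleared 0 line(s) (total 0); column heights now [0 0 2 2 1], max=2
Drop 2: S rot3 at col 2 lands with bottom-row=2; cleared 0 line(s) (total 0); column heights now [0 0 5 4 1], max=5
Drop 3: J rot2 at col 2 lands with bottom-row=4; cleared 0 line(s) (total 0); column heights now [0 0 6 6 6], max=6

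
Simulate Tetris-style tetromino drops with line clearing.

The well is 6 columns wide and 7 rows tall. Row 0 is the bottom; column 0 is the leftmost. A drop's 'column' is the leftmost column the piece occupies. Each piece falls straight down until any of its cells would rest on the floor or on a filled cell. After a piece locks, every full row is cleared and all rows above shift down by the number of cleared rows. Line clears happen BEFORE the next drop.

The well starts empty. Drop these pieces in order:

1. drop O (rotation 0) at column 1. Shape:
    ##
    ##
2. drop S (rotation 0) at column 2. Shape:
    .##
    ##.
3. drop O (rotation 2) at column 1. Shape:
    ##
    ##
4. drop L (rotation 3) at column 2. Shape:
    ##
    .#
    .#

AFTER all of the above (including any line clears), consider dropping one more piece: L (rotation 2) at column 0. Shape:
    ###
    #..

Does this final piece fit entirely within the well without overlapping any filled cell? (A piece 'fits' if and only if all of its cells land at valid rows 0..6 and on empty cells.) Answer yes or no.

Drop 1: O rot0 at col 1 lands with bottom-row=0; cleared 0 line(s) (total 0); column heights now [0 2 2 0 0 0], max=2
Drop 2: S rot0 at col 2 lands with bottom-row=2; cleared 0 line(s) (total 0); column heights now [0 2 3 4 4 0], max=4
Drop 3: O rot2 at col 1 lands with bottom-row=3; cleared 0 line(s) (total 0); column heights now [0 5 5 4 4 0], max=5
Drop 4: L rot3 at col 2 lands with bottom-row=4; cleared 0 line(s) (total 0); column heights now [0 5 7 7 4 0], max=7
Test piece L rot2 at col 0 (width 3): heights before test = [0 5 7 7 4 0]; fits = False

Answer: no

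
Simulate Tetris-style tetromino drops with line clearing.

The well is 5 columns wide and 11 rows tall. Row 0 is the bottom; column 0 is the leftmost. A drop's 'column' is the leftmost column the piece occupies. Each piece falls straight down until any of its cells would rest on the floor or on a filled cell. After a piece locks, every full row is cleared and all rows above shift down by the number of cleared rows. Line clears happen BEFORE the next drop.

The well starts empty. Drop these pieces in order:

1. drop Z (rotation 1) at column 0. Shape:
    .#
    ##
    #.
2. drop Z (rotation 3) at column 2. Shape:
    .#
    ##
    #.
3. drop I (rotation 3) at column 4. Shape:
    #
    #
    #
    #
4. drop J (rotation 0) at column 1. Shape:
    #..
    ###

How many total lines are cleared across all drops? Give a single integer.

Drop 1: Z rot1 at col 0 lands with bottom-row=0; cleared 0 line(s) (total 0); column heights now [2 3 0 0 0], max=3
Drop 2: Z rot3 at col 2 lands with bottom-row=0; cleared 0 line(s) (total 0); column heights now [2 3 2 3 0], max=3
Drop 3: I rot3 at col 4 lands with bottom-row=0; cleared 1 line(s) (total 1); column heights now [1 2 1 2 3], max=3
Drop 4: J rot0 at col 1 lands with bottom-row=2; cleared 0 line(s) (total 1); column heights now [1 4 3 3 3], max=4

Answer: 1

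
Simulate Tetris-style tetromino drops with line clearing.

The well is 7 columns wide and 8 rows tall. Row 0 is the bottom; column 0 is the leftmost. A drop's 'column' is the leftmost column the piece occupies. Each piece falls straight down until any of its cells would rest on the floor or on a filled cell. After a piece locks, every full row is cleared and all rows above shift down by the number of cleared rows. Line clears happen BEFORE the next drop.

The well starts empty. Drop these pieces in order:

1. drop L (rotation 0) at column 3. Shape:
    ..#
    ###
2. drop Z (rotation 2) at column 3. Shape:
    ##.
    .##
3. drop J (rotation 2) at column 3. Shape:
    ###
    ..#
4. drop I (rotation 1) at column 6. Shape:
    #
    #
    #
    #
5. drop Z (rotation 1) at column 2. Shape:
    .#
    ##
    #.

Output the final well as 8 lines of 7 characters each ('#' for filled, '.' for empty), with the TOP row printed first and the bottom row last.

Answer: .......
...#...
..##...
..####.
...####
....###
.....##
...####

Derivation:
Drop 1: L rot0 at col 3 lands with bottom-row=0; cleared 0 line(s) (total 0); column heights now [0 0 0 1 1 2 0], max=2
Drop 2: Z rot2 at col 3 lands with bottom-row=2; cleared 0 line(s) (total 0); column heights now [0 0 0 4 4 3 0], max=4
Drop 3: J rot2 at col 3 lands with bottom-row=3; cleared 0 line(s) (total 0); column heights now [0 0 0 5 5 5 0], max=5
Drop 4: I rot1 at col 6 lands with bottom-row=0; cleared 0 line(s) (total 0); column heights now [0 0 0 5 5 5 4], max=5
Drop 5: Z rot1 at col 2 lands with bottom-row=4; cleared 0 line(s) (total 0); column heights now [0 0 6 7 5 5 4], max=7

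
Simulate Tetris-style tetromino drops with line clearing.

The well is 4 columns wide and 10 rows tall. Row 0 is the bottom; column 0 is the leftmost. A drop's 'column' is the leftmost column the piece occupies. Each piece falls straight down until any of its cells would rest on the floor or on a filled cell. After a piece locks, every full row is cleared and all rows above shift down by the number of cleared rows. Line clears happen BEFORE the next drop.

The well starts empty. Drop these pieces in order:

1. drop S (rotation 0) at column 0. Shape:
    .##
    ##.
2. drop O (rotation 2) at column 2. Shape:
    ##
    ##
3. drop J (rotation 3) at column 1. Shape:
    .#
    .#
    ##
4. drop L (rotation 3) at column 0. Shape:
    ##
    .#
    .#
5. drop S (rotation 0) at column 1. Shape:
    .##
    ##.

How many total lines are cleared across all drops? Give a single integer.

Drop 1: S rot0 at col 0 lands with bottom-row=0; cleared 0 line(s) (total 0); column heights now [1 2 2 0], max=2
Drop 2: O rot2 at col 2 lands with bottom-row=2; cleared 0 line(s) (total 0); column heights now [1 2 4 4], max=4
Drop 3: J rot3 at col 1 lands with bottom-row=4; cleared 0 line(s) (total 0); column heights now [1 5 7 4], max=7
Drop 4: L rot3 at col 0 lands with bottom-row=5; cleared 0 line(s) (total 0); column heights now [8 8 7 4], max=8
Drop 5: S rot0 at col 1 lands with bottom-row=8; cleared 0 line(s) (total 0); column heights now [8 9 10 10], max=10

Answer: 0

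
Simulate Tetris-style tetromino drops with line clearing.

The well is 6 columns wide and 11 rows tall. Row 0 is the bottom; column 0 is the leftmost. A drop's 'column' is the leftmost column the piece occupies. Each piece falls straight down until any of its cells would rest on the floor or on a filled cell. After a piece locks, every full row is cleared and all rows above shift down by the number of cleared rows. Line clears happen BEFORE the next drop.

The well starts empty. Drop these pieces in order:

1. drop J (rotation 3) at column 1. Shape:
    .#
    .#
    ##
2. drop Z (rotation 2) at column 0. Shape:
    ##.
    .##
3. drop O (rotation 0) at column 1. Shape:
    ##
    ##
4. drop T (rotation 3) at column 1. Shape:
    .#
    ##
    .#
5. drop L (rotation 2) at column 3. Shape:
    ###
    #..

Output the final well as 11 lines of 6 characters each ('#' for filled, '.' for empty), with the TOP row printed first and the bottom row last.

Drop 1: J rot3 at col 1 lands with bottom-row=0; cleared 0 line(s) (total 0); column heights now [0 1 3 0 0 0], max=3
Drop 2: Z rot2 at col 0 lands with bottom-row=3; cleared 0 line(s) (total 0); column heights now [5 5 4 0 0 0], max=5
Drop 3: O rot0 at col 1 lands with bottom-row=5; cleared 0 line(s) (total 0); column heights now [5 7 7 0 0 0], max=7
Drop 4: T rot3 at col 1 lands with bottom-row=7; cleared 0 line(s) (total 0); column heights now [5 9 10 0 0 0], max=10
Drop 5: L rot2 at col 3 lands with bottom-row=0; cleared 0 line(s) (total 0); column heights now [5 9 10 2 2 2], max=10

Answer: ......
..#...
.##...
..#...
.##...
.##...
##....
.##...
..#...
..####
.###..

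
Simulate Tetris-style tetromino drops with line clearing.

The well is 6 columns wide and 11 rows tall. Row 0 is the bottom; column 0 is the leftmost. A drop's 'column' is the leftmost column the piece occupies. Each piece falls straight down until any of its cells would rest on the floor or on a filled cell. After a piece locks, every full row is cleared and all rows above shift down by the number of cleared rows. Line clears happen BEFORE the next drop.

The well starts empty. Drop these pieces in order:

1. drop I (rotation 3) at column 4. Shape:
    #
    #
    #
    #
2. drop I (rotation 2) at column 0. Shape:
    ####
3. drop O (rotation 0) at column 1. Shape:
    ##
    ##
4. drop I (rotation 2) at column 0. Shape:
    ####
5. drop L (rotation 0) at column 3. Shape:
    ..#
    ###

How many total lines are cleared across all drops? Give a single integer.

Drop 1: I rot3 at col 4 lands with bottom-row=0; cleared 0 line(s) (total 0); column heights now [0 0 0 0 4 0], max=4
Drop 2: I rot2 at col 0 lands with bottom-row=0; cleared 0 line(s) (total 0); column heights now [1 1 1 1 4 0], max=4
Drop 3: O rot0 at col 1 lands with bottom-row=1; cleared 0 line(s) (total 0); column heights now [1 3 3 1 4 0], max=4
Drop 4: I rot2 at col 0 lands with bottom-row=3; cleared 0 line(s) (total 0); column heights now [4 4 4 4 4 0], max=4
Drop 5: L rot0 at col 3 lands with bottom-row=4; cleared 0 line(s) (total 0); column heights now [4 4 4 5 5 6], max=6

Answer: 0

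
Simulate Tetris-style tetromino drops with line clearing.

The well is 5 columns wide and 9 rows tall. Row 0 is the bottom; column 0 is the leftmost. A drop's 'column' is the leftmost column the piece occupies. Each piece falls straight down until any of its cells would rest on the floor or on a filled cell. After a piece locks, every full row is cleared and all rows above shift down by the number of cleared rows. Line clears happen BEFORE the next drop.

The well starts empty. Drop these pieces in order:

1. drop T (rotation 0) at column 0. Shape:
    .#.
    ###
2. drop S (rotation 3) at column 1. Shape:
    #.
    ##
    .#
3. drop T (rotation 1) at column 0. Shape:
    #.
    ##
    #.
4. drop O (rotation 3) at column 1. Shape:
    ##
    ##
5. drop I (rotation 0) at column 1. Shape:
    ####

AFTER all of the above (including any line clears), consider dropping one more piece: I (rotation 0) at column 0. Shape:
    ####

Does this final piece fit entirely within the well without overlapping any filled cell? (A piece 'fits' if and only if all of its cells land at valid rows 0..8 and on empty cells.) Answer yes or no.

Drop 1: T rot0 at col 0 lands with bottom-row=0; cleared 0 line(s) (total 0); column heights now [1 2 1 0 0], max=2
Drop 2: S rot3 at col 1 lands with bottom-row=1; cleared 0 line(s) (total 0); column heights now [1 4 3 0 0], max=4
Drop 3: T rot1 at col 0 lands with bottom-row=3; cleared 0 line(s) (total 0); column heights now [6 5 3 0 0], max=6
Drop 4: O rot3 at col 1 lands with bottom-row=5; cleared 0 line(s) (total 0); column heights now [6 7 7 0 0], max=7
Drop 5: I rot0 at col 1 lands with bottom-row=7; cleared 0 line(s) (total 0); column heights now [6 8 8 8 8], max=8
Test piece I rot0 at col 0 (width 4): heights before test = [6 8 8 8 8]; fits = True

Answer: yes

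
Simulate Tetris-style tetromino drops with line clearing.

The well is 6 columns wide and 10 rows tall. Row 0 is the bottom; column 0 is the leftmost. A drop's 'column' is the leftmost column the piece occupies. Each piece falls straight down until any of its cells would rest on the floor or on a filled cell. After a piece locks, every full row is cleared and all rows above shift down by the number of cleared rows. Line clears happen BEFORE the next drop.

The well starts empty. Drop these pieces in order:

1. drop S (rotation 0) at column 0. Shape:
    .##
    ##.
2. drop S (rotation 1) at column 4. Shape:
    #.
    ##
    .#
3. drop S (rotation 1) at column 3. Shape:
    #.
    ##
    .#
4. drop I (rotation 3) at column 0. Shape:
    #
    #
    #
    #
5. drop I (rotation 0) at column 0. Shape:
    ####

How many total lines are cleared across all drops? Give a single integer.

Drop 1: S rot0 at col 0 lands with bottom-row=0; cleared 0 line(s) (total 0); column heights now [1 2 2 0 0 0], max=2
Drop 2: S rot1 at col 4 lands with bottom-row=0; cleared 0 line(s) (total 0); column heights now [1 2 2 0 3 2], max=3
Drop 3: S rot1 at col 3 lands with bottom-row=3; cleared 0 line(s) (total 0); column heights now [1 2 2 6 5 2], max=6
Drop 4: I rot3 at col 0 lands with bottom-row=1; cleared 0 line(s) (total 0); column heights now [5 2 2 6 5 2], max=6
Drop 5: I rot0 at col 0 lands with bottom-row=6; cleared 0 line(s) (total 0); column heights now [7 7 7 7 5 2], max=7

Answer: 0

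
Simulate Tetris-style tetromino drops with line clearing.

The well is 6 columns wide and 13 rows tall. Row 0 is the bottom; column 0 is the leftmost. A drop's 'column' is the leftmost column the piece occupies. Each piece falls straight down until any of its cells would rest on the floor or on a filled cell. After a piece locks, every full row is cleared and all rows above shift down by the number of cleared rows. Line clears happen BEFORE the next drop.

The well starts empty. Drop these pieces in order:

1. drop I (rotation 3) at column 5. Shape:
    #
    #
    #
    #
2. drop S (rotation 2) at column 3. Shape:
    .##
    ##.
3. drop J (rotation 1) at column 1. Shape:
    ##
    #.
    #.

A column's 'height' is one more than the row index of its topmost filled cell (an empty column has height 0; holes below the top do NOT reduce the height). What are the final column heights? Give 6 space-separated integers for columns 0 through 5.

Answer: 0 3 3 4 5 5

Derivation:
Drop 1: I rot3 at col 5 lands with bottom-row=0; cleared 0 line(s) (total 0); column heights now [0 0 0 0 0 4], max=4
Drop 2: S rot2 at col 3 lands with bottom-row=3; cleared 0 line(s) (total 0); column heights now [0 0 0 4 5 5], max=5
Drop 3: J rot1 at col 1 lands with bottom-row=0; cleared 0 line(s) (total 0); column heights now [0 3 3 4 5 5], max=5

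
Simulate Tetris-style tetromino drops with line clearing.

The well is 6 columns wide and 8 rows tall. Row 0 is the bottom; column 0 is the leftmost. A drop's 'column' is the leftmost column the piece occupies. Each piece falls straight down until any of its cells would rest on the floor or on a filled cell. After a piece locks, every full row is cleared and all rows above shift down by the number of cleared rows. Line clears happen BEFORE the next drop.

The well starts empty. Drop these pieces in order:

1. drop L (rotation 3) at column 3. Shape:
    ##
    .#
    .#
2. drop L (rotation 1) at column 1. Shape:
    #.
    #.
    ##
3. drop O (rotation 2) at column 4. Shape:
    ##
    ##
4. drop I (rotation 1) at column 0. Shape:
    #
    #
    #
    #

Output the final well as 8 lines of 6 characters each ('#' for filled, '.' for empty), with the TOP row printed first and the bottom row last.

Drop 1: L rot3 at col 3 lands with bottom-row=0; cleared 0 line(s) (total 0); column heights now [0 0 0 3 3 0], max=3
Drop 2: L rot1 at col 1 lands with bottom-row=0; cleared 0 line(s) (total 0); column heights now [0 3 1 3 3 0], max=3
Drop 3: O rot2 at col 4 lands with bottom-row=3; cleared 0 line(s) (total 0); column heights now [0 3 1 3 5 5], max=5
Drop 4: I rot1 at col 0 lands with bottom-row=0; cleared 0 line(s) (total 0); column heights now [4 3 1 3 5 5], max=5

Answer: ......
......
......
....##
#...##
##.##.
##..#.
###.#.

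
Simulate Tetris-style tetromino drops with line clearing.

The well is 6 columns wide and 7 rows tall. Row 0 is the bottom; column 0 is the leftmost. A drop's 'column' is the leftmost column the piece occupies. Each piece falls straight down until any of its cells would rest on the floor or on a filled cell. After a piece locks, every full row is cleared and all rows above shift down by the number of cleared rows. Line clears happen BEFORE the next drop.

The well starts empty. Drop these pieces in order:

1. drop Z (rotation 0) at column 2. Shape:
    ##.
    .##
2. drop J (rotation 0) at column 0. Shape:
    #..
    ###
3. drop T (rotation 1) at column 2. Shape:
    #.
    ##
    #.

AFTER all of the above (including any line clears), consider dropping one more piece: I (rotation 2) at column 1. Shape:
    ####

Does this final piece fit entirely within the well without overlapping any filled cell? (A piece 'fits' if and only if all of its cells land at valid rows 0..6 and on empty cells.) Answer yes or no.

Answer: yes

Derivation:
Drop 1: Z rot0 at col 2 lands with bottom-row=0; cleared 0 line(s) (total 0); column heights now [0 0 2 2 1 0], max=2
Drop 2: J rot0 at col 0 lands with bottom-row=2; cleared 0 line(s) (total 0); column heights now [4 3 3 2 1 0], max=4
Drop 3: T rot1 at col 2 lands with bottom-row=3; cleared 0 line(s) (total 0); column heights now [4 3 6 5 1 0], max=6
Test piece I rot2 at col 1 (width 4): heights before test = [4 3 6 5 1 0]; fits = True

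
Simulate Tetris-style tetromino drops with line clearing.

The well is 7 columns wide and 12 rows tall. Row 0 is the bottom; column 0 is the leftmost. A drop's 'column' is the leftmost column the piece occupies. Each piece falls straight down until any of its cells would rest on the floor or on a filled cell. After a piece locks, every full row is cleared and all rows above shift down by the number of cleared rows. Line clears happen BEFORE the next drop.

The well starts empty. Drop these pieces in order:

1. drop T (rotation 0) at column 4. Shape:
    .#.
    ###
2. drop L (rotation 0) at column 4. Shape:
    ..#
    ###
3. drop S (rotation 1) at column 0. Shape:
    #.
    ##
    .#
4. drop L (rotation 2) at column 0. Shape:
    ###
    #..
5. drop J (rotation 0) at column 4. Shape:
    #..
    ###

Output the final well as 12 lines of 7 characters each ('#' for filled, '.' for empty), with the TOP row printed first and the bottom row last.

Answer: .......
.......
.......
.......
.......
.......
....#..
###.###
#.....#
#...###
##...#.
.#..###

Derivation:
Drop 1: T rot0 at col 4 lands with bottom-row=0; cleared 0 line(s) (total 0); column heights now [0 0 0 0 1 2 1], max=2
Drop 2: L rot0 at col 4 lands with bottom-row=2; cleared 0 line(s) (total 0); column heights now [0 0 0 0 3 3 4], max=4
Drop 3: S rot1 at col 0 lands with bottom-row=0; cleared 0 line(s) (total 0); column heights now [3 2 0 0 3 3 4], max=4
Drop 4: L rot2 at col 0 lands with bottom-row=3; cleared 0 line(s) (total 0); column heights now [5 5 5 0 3 3 4], max=5
Drop 5: J rot0 at col 4 lands with bottom-row=4; cleared 0 line(s) (total 0); column heights now [5 5 5 0 6 5 5], max=6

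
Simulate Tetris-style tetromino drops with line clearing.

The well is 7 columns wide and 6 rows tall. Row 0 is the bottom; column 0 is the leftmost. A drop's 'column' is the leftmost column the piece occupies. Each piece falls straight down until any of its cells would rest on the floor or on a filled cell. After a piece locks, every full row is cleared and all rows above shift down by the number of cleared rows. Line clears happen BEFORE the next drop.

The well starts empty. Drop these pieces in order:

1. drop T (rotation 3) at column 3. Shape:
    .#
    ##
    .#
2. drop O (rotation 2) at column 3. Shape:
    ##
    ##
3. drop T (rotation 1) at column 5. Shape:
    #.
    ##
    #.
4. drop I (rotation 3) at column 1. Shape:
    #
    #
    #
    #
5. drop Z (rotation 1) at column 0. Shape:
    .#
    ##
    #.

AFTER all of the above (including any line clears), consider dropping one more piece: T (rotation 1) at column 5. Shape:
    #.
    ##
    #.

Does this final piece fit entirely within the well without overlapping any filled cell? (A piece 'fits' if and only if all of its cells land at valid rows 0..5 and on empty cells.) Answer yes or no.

Drop 1: T rot3 at col 3 lands with bottom-row=0; cleared 0 line(s) (total 0); column heights now [0 0 0 2 3 0 0], max=3
Drop 2: O rot2 at col 3 lands with bottom-row=3; cleared 0 line(s) (total 0); column heights now [0 0 0 5 5 0 0], max=5
Drop 3: T rot1 at col 5 lands with bottom-row=0; cleared 0 line(s) (total 0); column heights now [0 0 0 5 5 3 2], max=5
Drop 4: I rot3 at col 1 lands with bottom-row=0; cleared 0 line(s) (total 0); column heights now [0 4 0 5 5 3 2], max=5
Drop 5: Z rot1 at col 0 lands with bottom-row=3; cleared 0 line(s) (total 0); column heights now [5 6 0 5 5 3 2], max=6
Test piece T rot1 at col 5 (width 2): heights before test = [5 6 0 5 5 3 2]; fits = True

Answer: yes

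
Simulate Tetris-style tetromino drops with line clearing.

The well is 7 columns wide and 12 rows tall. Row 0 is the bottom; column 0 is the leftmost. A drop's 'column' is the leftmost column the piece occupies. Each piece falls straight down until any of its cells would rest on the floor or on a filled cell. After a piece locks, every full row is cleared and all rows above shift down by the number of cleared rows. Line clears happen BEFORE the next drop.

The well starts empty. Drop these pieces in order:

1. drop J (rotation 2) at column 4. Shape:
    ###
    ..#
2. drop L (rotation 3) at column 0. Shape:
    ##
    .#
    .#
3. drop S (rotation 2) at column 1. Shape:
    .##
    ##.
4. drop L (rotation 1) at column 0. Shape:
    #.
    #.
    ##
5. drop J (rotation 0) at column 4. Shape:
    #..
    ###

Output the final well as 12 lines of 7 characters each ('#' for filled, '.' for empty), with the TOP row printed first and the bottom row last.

Answer: .......
.......
.......
.......
.......
#......
#......
####...
.##.#..
##..###
.#..###
.#....#

Derivation:
Drop 1: J rot2 at col 4 lands with bottom-row=0; cleared 0 line(s) (total 0); column heights now [0 0 0 0 2 2 2], max=2
Drop 2: L rot3 at col 0 lands with bottom-row=0; cleared 0 line(s) (total 0); column heights now [3 3 0 0 2 2 2], max=3
Drop 3: S rot2 at col 1 lands with bottom-row=3; cleared 0 line(s) (total 0); column heights now [3 4 5 5 2 2 2], max=5
Drop 4: L rot1 at col 0 lands with bottom-row=4; cleared 0 line(s) (total 0); column heights now [7 5 5 5 2 2 2], max=7
Drop 5: J rot0 at col 4 lands with bottom-row=2; cleared 0 line(s) (total 0); column heights now [7 5 5 5 4 3 3], max=7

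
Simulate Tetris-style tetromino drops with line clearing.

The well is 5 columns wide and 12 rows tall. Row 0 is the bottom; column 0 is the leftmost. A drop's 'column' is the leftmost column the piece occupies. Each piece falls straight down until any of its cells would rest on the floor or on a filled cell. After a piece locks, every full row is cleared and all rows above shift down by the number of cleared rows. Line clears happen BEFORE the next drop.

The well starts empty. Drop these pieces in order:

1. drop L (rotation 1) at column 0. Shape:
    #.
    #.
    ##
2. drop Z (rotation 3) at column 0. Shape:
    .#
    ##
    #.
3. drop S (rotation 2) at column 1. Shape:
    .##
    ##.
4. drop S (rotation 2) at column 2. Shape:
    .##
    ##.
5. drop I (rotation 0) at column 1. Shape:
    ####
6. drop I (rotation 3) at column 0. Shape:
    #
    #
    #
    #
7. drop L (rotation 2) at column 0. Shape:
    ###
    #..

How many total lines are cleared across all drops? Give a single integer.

Drop 1: L rot1 at col 0 lands with bottom-row=0; cleared 0 line(s) (total 0); column heights now [3 1 0 0 0], max=3
Drop 2: Z rot3 at col 0 lands with bottom-row=3; cleared 0 line(s) (total 0); column heights now [5 6 0 0 0], max=6
Drop 3: S rot2 at col 1 lands with bottom-row=6; cleared 0 line(s) (total 0); column heights now [5 7 8 8 0], max=8
Drop 4: S rot2 at col 2 lands with bottom-row=8; cleared 0 line(s) (total 0); column heights now [5 7 9 10 10], max=10
Drop 5: I rot0 at col 1 lands with bottom-row=10; cleared 0 line(s) (total 0); column heights now [5 11 11 11 11], max=11
Drop 6: I rot3 at col 0 lands with bottom-row=5; cleared 0 line(s) (total 0); column heights now [9 11 11 11 11], max=11
Drop 7: L rot2 at col 0 lands with bottom-row=10; cleared 1 line(s) (total 1); column heights now [11 11 11 10 10], max=11

Answer: 1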